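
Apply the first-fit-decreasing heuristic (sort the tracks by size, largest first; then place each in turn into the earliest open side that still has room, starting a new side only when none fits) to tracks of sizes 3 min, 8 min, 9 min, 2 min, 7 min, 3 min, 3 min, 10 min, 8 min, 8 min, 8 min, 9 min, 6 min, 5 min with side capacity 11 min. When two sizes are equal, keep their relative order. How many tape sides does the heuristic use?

9

Sorted descending: 10, 9, 9, 8, 8, 8, 8, 7, 6, 5, 3, 3, 3, 2.
  10 → side 1 (new)  [load 10/11]
  9 → side 2 (new)  [load 9/11]
  9 → side 3 (new)  [load 9/11]
  8 → side 4 (new)  [load 8/11]
  8 → side 5 (new)  [load 8/11]
  8 → side 6 (new)  [load 8/11]
  8 → side 7 (new)  [load 8/11]
  7 → side 8 (new)  [load 7/11]
  6 → side 9 (new)  [load 6/11]
  5 → side 9  [load 11/11]
  3 → side 4  [load 11/11]
  3 → side 5  [load 11/11]
  3 → side 6  [load 11/11]
  2 → side 2  [load 11/11]
9 tape sides opened.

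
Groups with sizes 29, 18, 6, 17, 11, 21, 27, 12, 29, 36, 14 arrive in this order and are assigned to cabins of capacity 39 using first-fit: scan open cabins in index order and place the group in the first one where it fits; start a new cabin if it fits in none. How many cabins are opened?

7

  29 → cabin 1 (new)  [load 29/39]
  18 → cabin 2 (new)  [load 18/39]
  6 → cabin 1  [load 35/39]
  17 → cabin 2  [load 35/39]
  11 → cabin 3 (new)  [load 11/39]
  21 → cabin 3  [load 32/39]
  27 → cabin 4 (new)  [load 27/39]
  12 → cabin 4  [load 39/39]
  29 → cabin 5 (new)  [load 29/39]
  36 → cabin 6 (new)  [load 36/39]
  14 → cabin 7 (new)  [load 14/39]
7 cabins opened.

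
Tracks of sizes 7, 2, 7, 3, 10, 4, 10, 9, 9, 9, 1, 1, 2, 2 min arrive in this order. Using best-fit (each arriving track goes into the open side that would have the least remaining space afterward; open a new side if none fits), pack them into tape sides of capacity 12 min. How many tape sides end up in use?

7

  7 → side 1 (new)  [load 7/12]
  2 → side 1  [load 9/12]
  7 → side 2 (new)  [load 7/12]
  3 → side 1  [load 12/12]
  10 → side 3 (new)  [load 10/12]
  4 → side 2  [load 11/12]
  10 → side 4 (new)  [load 10/12]
  9 → side 5 (new)  [load 9/12]
  9 → side 6 (new)  [load 9/12]
  9 → side 7 (new)  [load 9/12]
  1 → side 2  [load 12/12]
  1 → side 3  [load 11/12]
  2 → side 4  [load 12/12]
  2 → side 5  [load 11/12]
7 tape sides opened.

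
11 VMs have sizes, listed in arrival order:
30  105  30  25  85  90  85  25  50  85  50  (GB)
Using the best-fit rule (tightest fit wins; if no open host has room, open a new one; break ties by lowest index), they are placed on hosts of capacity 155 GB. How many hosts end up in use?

  30 → host 1 (new)  [load 30/155]
  105 → host 1  [load 135/155]
  30 → host 2 (new)  [load 30/155]
  25 → host 2  [load 55/155]
  85 → host 2  [load 140/155]
  90 → host 3 (new)  [load 90/155]
  85 → host 4 (new)  [load 85/155]
  25 → host 3  [load 115/155]
  50 → host 4  [load 135/155]
  85 → host 5 (new)  [load 85/155]
  50 → host 5  [load 135/155]
5 hosts opened.

5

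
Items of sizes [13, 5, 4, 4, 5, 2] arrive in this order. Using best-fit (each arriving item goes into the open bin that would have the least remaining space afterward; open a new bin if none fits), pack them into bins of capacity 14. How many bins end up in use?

3

  13 → bin 1 (new)  [load 13/14]
  5 → bin 2 (new)  [load 5/14]
  4 → bin 2  [load 9/14]
  4 → bin 2  [load 13/14]
  5 → bin 3 (new)  [load 5/14]
  2 → bin 3  [load 7/14]
3 bins opened.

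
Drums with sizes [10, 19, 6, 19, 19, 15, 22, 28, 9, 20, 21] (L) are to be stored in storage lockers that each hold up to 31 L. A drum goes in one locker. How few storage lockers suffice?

8

Total = 28 + 22 + 21 + 20 + 19 + 19 + 19 + 15 + 10 + 9 + 6 = 188 L.
Lower bound: ⌈188/31⌉ = 7 storage lockers.
A packing using 8 storage lockers:
  locker 1: 28 = 28
  locker 2: 22 + 9 = 31
  locker 3: 21 + 10 = 31
  locker 4: 20 + 6 = 26
  locker 5: 19 = 19
  locker 6: 19 = 19
  locker 7: 19 = 19
  locker 8: 15 = 15
No arrangement into 7 storage lockers stays within capacity, so 8 is optimal.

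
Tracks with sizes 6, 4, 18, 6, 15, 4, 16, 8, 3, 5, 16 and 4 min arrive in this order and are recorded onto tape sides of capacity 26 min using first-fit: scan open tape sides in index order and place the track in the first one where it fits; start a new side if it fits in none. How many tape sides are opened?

  6 → side 1 (new)  [load 6/26]
  4 → side 1  [load 10/26]
  18 → side 2 (new)  [load 18/26]
  6 → side 1  [load 16/26]
  15 → side 3 (new)  [load 15/26]
  4 → side 1  [load 20/26]
  16 → side 4 (new)  [load 16/26]
  8 → side 2  [load 26/26]
  3 → side 1  [load 23/26]
  5 → side 3  [load 20/26]
  16 → side 5 (new)  [load 16/26]
  4 → side 3  [load 24/26]
5 tape sides opened.

5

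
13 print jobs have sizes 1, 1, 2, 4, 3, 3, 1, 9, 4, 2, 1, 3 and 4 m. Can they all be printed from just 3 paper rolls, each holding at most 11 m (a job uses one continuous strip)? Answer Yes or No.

No

Total = 38 m; ⌈38/11⌉ = 4.
At least 4 paper rolls are required, but only 3 are allowed.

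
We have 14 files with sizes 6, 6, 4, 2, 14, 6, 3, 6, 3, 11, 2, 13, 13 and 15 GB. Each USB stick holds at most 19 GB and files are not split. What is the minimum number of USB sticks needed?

6

Total = 15 + 14 + 13 + 13 + 11 + 6 + 6 + 6 + 6 + 4 + 3 + 3 + 2 + 2 = 104 GB.
Lower bound: ⌈104/19⌉ = 6 USB sticks.
A packing using 6 USB sticks:
  USB stick 1: 15 + 4 = 19
  USB stick 2: 14 + 3 + 2 = 19
  USB stick 3: 13 + 6 = 19
  USB stick 4: 13 + 6 = 19
  USB stick 5: 11 + 6 + 2 = 19
  USB stick 6: 6 + 3 = 9
This matches the lower bound, so 6 is optimal.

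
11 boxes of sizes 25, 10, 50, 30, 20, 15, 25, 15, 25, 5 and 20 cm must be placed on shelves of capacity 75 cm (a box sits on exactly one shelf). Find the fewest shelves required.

Total = 50 + 30 + 25 + 25 + 25 + 20 + 20 + 15 + 15 + 10 + 5 = 240 cm.
Lower bound: ⌈240/75⌉ = 4 shelves.
A packing using 4 shelves:
  shelf 1: 50 + 25 = 75
  shelf 2: 30 + 25 + 20 = 75
  shelf 3: 25 + 20 + 15 + 15 = 75
  shelf 4: 10 + 5 = 15
This matches the lower bound, so 4 is optimal.

4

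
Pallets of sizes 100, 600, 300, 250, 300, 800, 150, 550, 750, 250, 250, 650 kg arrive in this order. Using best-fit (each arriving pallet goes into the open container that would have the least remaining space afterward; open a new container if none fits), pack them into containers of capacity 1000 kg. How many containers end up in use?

  100 → container 1 (new)  [load 100/1000]
  600 → container 1  [load 700/1000]
  300 → container 1  [load 1000/1000]
  250 → container 2 (new)  [load 250/1000]
  300 → container 2  [load 550/1000]
  800 → container 3 (new)  [load 800/1000]
  150 → container 3  [load 950/1000]
  550 → container 4 (new)  [load 550/1000]
  750 → container 5 (new)  [load 750/1000]
  250 → container 5  [load 1000/1000]
  250 → container 2  [load 800/1000]
  650 → container 6 (new)  [load 650/1000]
6 containers opened.

6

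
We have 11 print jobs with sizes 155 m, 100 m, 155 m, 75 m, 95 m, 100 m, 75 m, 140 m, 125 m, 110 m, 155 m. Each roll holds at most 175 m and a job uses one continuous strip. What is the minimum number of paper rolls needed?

9

Total = 155 + 155 + 155 + 140 + 125 + 110 + 100 + 100 + 95 + 75 + 75 = 1285 m.
Lower bound: ⌈1285/175⌉ = 8 paper rolls.
Also, 9 print jobs each exceed 175/2 m, and no two of those can share a roll, so at least 9 paper rolls are needed.
A packing using 9 paper rolls:
  roll 1: 155 = 155
  roll 2: 155 = 155
  roll 3: 155 = 155
  roll 4: 140 = 140
  roll 5: 125 = 125
  roll 6: 110 = 110
  roll 7: 100 + 75 = 175
  roll 8: 100 + 75 = 175
  roll 9: 95 = 95
This matches the lower bound, so 9 is optimal.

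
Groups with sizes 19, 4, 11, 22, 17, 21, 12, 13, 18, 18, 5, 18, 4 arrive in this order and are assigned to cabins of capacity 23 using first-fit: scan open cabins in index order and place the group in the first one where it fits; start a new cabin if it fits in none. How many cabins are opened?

  19 → cabin 1 (new)  [load 19/23]
  4 → cabin 1  [load 23/23]
  11 → cabin 2 (new)  [load 11/23]
  22 → cabin 3 (new)  [load 22/23]
  17 → cabin 4 (new)  [load 17/23]
  21 → cabin 5 (new)  [load 21/23]
  12 → cabin 2  [load 23/23]
  13 → cabin 6 (new)  [load 13/23]
  18 → cabin 7 (new)  [load 18/23]
  18 → cabin 8 (new)  [load 18/23]
  5 → cabin 4  [load 22/23]
  18 → cabin 9 (new)  [load 18/23]
  4 → cabin 6  [load 17/23]
9 cabins opened.

9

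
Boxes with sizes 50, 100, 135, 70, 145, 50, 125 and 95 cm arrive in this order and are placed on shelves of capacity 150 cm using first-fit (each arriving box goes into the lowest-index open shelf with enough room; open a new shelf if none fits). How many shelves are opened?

6

  50 → shelf 1 (new)  [load 50/150]
  100 → shelf 1  [load 150/150]
  135 → shelf 2 (new)  [load 135/150]
  70 → shelf 3 (new)  [load 70/150]
  145 → shelf 4 (new)  [load 145/150]
  50 → shelf 3  [load 120/150]
  125 → shelf 5 (new)  [load 125/150]
  95 → shelf 6 (new)  [load 95/150]
6 shelves opened.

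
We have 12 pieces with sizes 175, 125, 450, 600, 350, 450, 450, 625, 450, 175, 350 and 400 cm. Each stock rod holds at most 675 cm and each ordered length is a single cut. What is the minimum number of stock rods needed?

9

Total = 625 + 600 + 450 + 450 + 450 + 450 + 400 + 350 + 350 + 175 + 175 + 125 = 4600 cm.
Lower bound: ⌈4600/675⌉ = 7 stock rods.
Also, 9 pieces each exceed 675/2 cm, and no two of those can share a stock rod, so at least 9 stock rods are needed.
A packing using 9 stock rods:
  stock rod 1: 625 = 625
  stock rod 2: 600 = 600
  stock rod 3: 450 + 175 = 625
  stock rod 4: 450 + 175 = 625
  stock rod 5: 450 + 125 = 575
  stock rod 6: 450 = 450
  stock rod 7: 400 = 400
  stock rod 8: 350 = 350
  stock rod 9: 350 = 350
This matches the lower bound, so 9 is optimal.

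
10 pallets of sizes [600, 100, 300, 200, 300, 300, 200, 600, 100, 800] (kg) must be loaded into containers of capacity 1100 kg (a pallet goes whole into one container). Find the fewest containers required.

4

Total = 800 + 600 + 600 + 300 + 300 + 300 + 200 + 200 + 100 + 100 = 3500 kg.
Lower bound: ⌈3500/1100⌉ = 4 containers.
A packing using 4 containers:
  container 1: 800 + 300 = 1100
  container 2: 600 + 300 + 200 = 1100
  container 3: 600 + 300 + 200 = 1100
  container 4: 100 + 100 = 200
This matches the lower bound, so 4 is optimal.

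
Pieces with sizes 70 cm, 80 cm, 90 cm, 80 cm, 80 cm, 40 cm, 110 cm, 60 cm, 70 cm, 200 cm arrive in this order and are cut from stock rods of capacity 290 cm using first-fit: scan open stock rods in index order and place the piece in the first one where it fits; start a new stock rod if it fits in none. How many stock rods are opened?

  70 → stock rod 1 (new)  [load 70/290]
  80 → stock rod 1  [load 150/290]
  90 → stock rod 1  [load 240/290]
  80 → stock rod 2 (new)  [load 80/290]
  80 → stock rod 2  [load 160/290]
  40 → stock rod 1  [load 280/290]
  110 → stock rod 2  [load 270/290]
  60 → stock rod 3 (new)  [load 60/290]
  70 → stock rod 3  [load 130/290]
  200 → stock rod 4 (new)  [load 200/290]
4 stock rods opened.

4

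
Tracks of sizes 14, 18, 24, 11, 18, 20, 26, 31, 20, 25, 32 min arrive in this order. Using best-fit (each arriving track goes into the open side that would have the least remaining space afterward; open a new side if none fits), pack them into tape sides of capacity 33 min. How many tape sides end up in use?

  14 → side 1 (new)  [load 14/33]
  18 → side 1  [load 32/33]
  24 → side 2 (new)  [load 24/33]
  11 → side 3 (new)  [load 11/33]
  18 → side 3  [load 29/33]
  20 → side 4 (new)  [load 20/33]
  26 → side 5 (new)  [load 26/33]
  31 → side 6 (new)  [load 31/33]
  20 → side 7 (new)  [load 20/33]
  25 → side 8 (new)  [load 25/33]
  32 → side 9 (new)  [load 32/33]
9 tape sides opened.

9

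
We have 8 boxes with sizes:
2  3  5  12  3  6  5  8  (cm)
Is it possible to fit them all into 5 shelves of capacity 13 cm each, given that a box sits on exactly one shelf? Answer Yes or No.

A valid assignment using 4 shelves:
  shelf 1: 12 = 12
  shelf 2: 8 + 5 = 13
  shelf 3: 6 + 5 + 2 = 13
  shelf 4: 3 + 3 = 6
That uses only 4 ≤ 5, so 5 shelves are enough.

Yes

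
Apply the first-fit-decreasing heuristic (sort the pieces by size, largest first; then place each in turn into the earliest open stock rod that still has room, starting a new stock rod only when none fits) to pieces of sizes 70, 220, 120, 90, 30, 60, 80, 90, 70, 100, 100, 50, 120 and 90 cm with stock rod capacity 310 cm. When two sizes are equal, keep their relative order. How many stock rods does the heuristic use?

Sorted descending: 220, 120, 120, 100, 100, 90, 90, 90, 80, 70, 70, 60, 50, 30.
  220 → stock rod 1 (new)  [load 220/310]
  120 → stock rod 2 (new)  [load 120/310]
  120 → stock rod 2  [load 240/310]
  100 → stock rod 3 (new)  [load 100/310]
  100 → stock rod 3  [load 200/310]
  90 → stock rod 1  [load 310/310]
  90 → stock rod 3  [load 290/310]
  90 → stock rod 4 (new)  [load 90/310]
  80 → stock rod 4  [load 170/310]
  70 → stock rod 2  [load 310/310]
  70 → stock rod 4  [load 240/310]
  60 → stock rod 4  [load 300/310]
  50 → stock rod 5 (new)  [load 50/310]
  30 → stock rod 5  [load 80/310]
5 stock rods opened.

5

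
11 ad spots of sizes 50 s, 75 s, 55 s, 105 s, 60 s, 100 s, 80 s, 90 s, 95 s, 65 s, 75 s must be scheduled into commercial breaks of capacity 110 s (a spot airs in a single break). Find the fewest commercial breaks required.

10

Total = 105 + 100 + 95 + 90 + 80 + 75 + 75 + 65 + 60 + 55 + 50 = 850 s.
Lower bound: ⌈850/110⌉ = 8 commercial breaks.
Also, 9 ad spots each exceed 55 s, and no two of those can share a break, so at least 9 commercial breaks are needed.
A packing using 10 commercial breaks:
  break 1: 105 = 105
  break 2: 100 = 100
  break 3: 95 = 95
  break 4: 90 = 90
  break 5: 80 = 80
  break 6: 75 = 75
  break 7: 75 = 75
  break 8: 65 = 65
  break 9: 60 + 50 = 110
  break 10: 55 = 55
No arrangement into 9 commercial breaks stays within capacity, so 10 is optimal.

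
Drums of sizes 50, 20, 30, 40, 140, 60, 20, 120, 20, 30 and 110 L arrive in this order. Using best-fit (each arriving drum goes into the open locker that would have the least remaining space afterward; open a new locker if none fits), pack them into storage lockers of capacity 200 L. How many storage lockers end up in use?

4

  50 → locker 1 (new)  [load 50/200]
  20 → locker 1  [load 70/200]
  30 → locker 1  [load 100/200]
  40 → locker 1  [load 140/200]
  140 → locker 2 (new)  [load 140/200]
  60 → locker 1  [load 200/200]
  20 → locker 2  [load 160/200]
  120 → locker 3 (new)  [load 120/200]
  20 → locker 2  [load 180/200]
  30 → locker 3  [load 150/200]
  110 → locker 4 (new)  [load 110/200]
4 storage lockers opened.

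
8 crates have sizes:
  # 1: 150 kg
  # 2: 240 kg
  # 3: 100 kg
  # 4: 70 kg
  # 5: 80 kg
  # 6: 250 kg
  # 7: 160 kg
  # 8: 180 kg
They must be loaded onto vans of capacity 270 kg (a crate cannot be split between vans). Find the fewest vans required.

Total = 250 + 240 + 180 + 160 + 150 + 100 + 80 + 70 = 1230 kg.
Lower bound: ⌈1230/270⌉ = 5 vans.
A packing using 5 vans:
  van 1: 250 = 250
  van 2: 240 = 240
  van 3: 180 + 80 = 260
  van 4: 160 + 100 = 260
  van 5: 150 + 70 = 220
This matches the lower bound, so 5 is optimal.

5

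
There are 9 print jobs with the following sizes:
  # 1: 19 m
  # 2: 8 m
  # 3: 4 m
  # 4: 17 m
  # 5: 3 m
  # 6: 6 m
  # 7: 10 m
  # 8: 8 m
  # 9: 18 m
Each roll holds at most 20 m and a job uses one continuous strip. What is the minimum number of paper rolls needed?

5

Total = 19 + 18 + 17 + 10 + 8 + 8 + 6 + 4 + 3 = 93 m.
Lower bound: ⌈93/20⌉ = 5 paper rolls.
A packing using 5 paper rolls:
  roll 1: 19 = 19
  roll 2: 18 = 18
  roll 3: 17 + 3 = 20
  roll 4: 10 + 8 = 18
  roll 5: 8 + 6 + 4 = 18
This matches the lower bound, so 5 is optimal.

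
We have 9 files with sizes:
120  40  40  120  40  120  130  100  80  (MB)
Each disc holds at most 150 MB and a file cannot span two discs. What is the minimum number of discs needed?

Total = 130 + 120 + 120 + 120 + 100 + 80 + 40 + 40 + 40 = 790 MB.
Lower bound: ⌈790/150⌉ = 6 discs.
A packing using 7 discs:
  disc 1: 130 = 130
  disc 2: 120 = 120
  disc 3: 120 = 120
  disc 4: 120 = 120
  disc 5: 100 + 40 = 140
  disc 6: 80 + 40 = 120
  disc 7: 40 = 40
No arrangement into 6 discs stays within capacity, so 7 is optimal.

7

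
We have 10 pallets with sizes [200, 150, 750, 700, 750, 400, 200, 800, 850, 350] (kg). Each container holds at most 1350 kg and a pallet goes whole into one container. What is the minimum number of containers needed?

5

Total = 850 + 800 + 750 + 750 + 700 + 400 + 350 + 200 + 200 + 150 = 5150 kg.
Lower bound: ⌈5150/1350⌉ = 4 containers.
Also, 5 pallets each exceed 675 kg, and no two of those can share a container, so at least 5 containers are needed.
A packing using 5 containers:
  container 1: 850 + 400 = 1250
  container 2: 800 + 350 + 200 = 1350
  container 3: 750 + 200 + 150 = 1100
  container 4: 750 = 750
  container 5: 700 = 700
This matches the lower bound, so 5 is optimal.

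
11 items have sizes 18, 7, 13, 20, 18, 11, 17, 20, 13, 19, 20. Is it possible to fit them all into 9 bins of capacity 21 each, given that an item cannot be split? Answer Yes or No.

Total = 176; ⌈176/21⌉ = 9.
10 items each exceed half the capacity and cannot share a bin, forcing at least 10 bins.
At least 10 bins are required, but only 9 are allowed.

No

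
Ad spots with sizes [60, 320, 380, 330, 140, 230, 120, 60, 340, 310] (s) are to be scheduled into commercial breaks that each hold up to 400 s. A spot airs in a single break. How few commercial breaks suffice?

Total = 380 + 340 + 330 + 320 + 310 + 230 + 140 + 120 + 60 + 60 = 2290 s.
Lower bound: ⌈2290/400⌉ = 6 commercial breaks.
A packing using 7 commercial breaks:
  break 1: 380 = 380
  break 2: 340 + 60 = 400
  break 3: 330 + 60 = 390
  break 4: 320 = 320
  break 5: 310 = 310
  break 6: 230 + 140 = 370
  break 7: 120 = 120
No arrangement into 6 commercial breaks stays within capacity, so 7 is optimal.

7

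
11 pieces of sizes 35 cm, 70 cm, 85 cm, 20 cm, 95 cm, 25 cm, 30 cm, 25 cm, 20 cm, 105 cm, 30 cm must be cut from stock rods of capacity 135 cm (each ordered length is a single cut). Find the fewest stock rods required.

4

Total = 105 + 95 + 85 + 70 + 35 + 30 + 30 + 25 + 25 + 20 + 20 = 540 cm.
Lower bound: ⌈540/135⌉ = 4 stock rods.
A packing using 4 stock rods:
  stock rod 1: 105 + 30 = 135
  stock rod 2: 95 + 20 + 20 = 135
  stock rod 3: 85 + 25 + 25 = 135
  stock rod 4: 70 + 35 + 30 = 135
This matches the lower bound, so 4 is optimal.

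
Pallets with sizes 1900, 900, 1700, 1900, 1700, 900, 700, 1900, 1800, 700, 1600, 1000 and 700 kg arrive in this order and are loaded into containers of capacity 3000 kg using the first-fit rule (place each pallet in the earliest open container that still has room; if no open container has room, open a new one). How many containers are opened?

  1900 → container 1 (new)  [load 1900/3000]
  900 → container 1  [load 2800/3000]
  1700 → container 2 (new)  [load 1700/3000]
  1900 → container 3 (new)  [load 1900/3000]
  1700 → container 4 (new)  [load 1700/3000]
  900 → container 2  [load 2600/3000]
  700 → container 3  [load 2600/3000]
  1900 → container 5 (new)  [load 1900/3000]
  1800 → container 6 (new)  [load 1800/3000]
  700 → container 4  [load 2400/3000]
  1600 → container 7 (new)  [load 1600/3000]
  1000 → container 5  [load 2900/3000]
  700 → container 6  [load 2500/3000]
7 containers opened.

7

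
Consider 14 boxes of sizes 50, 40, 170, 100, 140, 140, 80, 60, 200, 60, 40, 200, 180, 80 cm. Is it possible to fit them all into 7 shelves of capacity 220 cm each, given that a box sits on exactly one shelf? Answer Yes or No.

No

Total = 1540 cm; ⌈1540/220⌉ = 7.
The bound of 7 does not rule out 7, but exhaustive search shows no assignment into 7 shelves of capacity 220 cm exists — the minimum is 8.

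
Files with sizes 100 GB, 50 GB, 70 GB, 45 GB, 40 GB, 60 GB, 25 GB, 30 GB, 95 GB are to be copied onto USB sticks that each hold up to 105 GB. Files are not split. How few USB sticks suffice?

Total = 100 + 95 + 70 + 60 + 50 + 45 + 40 + 30 + 25 = 515 GB.
Lower bound: ⌈515/105⌉ = 5 USB sticks.
A packing using 6 USB sticks:
  USB stick 1: 100 = 100
  USB stick 2: 95 = 95
  USB stick 3: 70 + 30 = 100
  USB stick 4: 60 + 45 = 105
  USB stick 5: 50 + 40 = 90
  USB stick 6: 25 = 25
No arrangement into 5 USB sticks stays within capacity, so 6 is optimal.

6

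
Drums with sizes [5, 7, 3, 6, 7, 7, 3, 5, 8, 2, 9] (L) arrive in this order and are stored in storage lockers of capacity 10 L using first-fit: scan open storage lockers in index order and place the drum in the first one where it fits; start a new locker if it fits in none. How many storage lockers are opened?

  5 → locker 1 (new)  [load 5/10]
  7 → locker 2 (new)  [load 7/10]
  3 → locker 1  [load 8/10]
  6 → locker 3 (new)  [load 6/10]
  7 → locker 4 (new)  [load 7/10]
  7 → locker 5 (new)  [load 7/10]
  3 → locker 2  [load 10/10]
  5 → locker 6 (new)  [load 5/10]
  8 → locker 7 (new)  [load 8/10]
  2 → locker 1  [load 10/10]
  9 → locker 8 (new)  [load 9/10]
8 storage lockers opened.

8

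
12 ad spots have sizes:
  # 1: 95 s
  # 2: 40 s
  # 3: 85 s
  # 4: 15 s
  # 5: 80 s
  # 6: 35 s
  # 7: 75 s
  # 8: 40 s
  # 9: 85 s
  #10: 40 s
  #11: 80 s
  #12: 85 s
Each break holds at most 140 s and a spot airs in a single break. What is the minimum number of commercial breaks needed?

7

Total = 95 + 85 + 85 + 85 + 80 + 80 + 75 + 40 + 40 + 40 + 35 + 15 = 755 s.
Lower bound: ⌈755/140⌉ = 6 commercial breaks.
Also, 7 ad spots each exceed 70 s, and no two of those can share a break, so at least 7 commercial breaks are needed.
A packing using 7 commercial breaks:
  break 1: 95 + 40 = 135
  break 2: 85 + 40 + 15 = 140
  break 3: 85 + 40 = 125
  break 4: 85 + 35 = 120
  break 5: 80 = 80
  break 6: 80 = 80
  break 7: 75 = 75
This matches the lower bound, so 7 is optimal.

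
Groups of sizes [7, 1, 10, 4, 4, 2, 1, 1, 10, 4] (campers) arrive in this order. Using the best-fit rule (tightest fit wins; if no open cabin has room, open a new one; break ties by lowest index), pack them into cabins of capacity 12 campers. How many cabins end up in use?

4

  7 → cabin 1 (new)  [load 7/12]
  1 → cabin 1  [load 8/12]
  10 → cabin 2 (new)  [load 10/12]
  4 → cabin 1  [load 12/12]
  4 → cabin 3 (new)  [load 4/12]
  2 → cabin 2  [load 12/12]
  1 → cabin 3  [load 5/12]
  1 → cabin 3  [load 6/12]
  10 → cabin 4 (new)  [load 10/12]
  4 → cabin 3  [load 10/12]
4 cabins opened.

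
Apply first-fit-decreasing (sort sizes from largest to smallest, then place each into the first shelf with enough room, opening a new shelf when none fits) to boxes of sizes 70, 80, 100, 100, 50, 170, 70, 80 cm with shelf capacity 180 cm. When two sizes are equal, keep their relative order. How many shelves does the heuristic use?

5

Sorted descending: 170, 100, 100, 80, 80, 70, 70, 50.
  170 → shelf 1 (new)  [load 170/180]
  100 → shelf 2 (new)  [load 100/180]
  100 → shelf 3 (new)  [load 100/180]
  80 → shelf 2  [load 180/180]
  80 → shelf 3  [load 180/180]
  70 → shelf 4 (new)  [load 70/180]
  70 → shelf 4  [load 140/180]
  50 → shelf 5 (new)  [load 50/180]
5 shelves opened.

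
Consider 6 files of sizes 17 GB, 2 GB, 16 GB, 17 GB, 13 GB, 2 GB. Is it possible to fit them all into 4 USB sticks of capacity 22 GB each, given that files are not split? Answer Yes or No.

Yes

A valid assignment using 4 USB sticks:
  USB stick 1: 17 + 2 + 2 = 21
  USB stick 2: 17 = 17
  USB stick 3: 16 = 16
  USB stick 4: 13 = 13
Every load is within 22 GB, so 4 USB sticks suffice.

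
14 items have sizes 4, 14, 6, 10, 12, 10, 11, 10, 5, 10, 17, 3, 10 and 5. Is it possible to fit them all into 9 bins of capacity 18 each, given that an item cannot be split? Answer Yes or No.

Yes

A valid assignment using 9 bins:
  bin 1: 17 = 17
  bin 2: 14 + 4 = 18
  bin 3: 12 + 6 = 18
  bin 4: 11 + 5 = 16
  bin 5: 10 + 5 + 3 = 18
  bin 6: 10 = 10
  bin 7: 10 = 10
  bin 8: 10 = 10
  bin 9: 10 = 10
Every load is within 18, so 9 bins suffice.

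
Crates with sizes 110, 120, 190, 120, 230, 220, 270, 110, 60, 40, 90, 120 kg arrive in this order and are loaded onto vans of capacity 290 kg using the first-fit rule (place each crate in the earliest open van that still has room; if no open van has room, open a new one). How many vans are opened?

  110 → van 1 (new)  [load 110/290]
  120 → van 1  [load 230/290]
  190 → van 2 (new)  [load 190/290]
  120 → van 3 (new)  [load 120/290]
  230 → van 4 (new)  [load 230/290]
  220 → van 5 (new)  [load 220/290]
  270 → van 6 (new)  [load 270/290]
  110 → van 3  [load 230/290]
  60 → van 1  [load 290/290]
  40 → van 2  [load 230/290]
  90 → van 7 (new)  [load 90/290]
  120 → van 7  [load 210/290]
7 vans opened.

7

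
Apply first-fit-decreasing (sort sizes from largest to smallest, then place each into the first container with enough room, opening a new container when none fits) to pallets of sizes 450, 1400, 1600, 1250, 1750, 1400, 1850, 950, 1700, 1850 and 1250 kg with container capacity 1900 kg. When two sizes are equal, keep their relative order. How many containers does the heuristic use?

Sorted descending: 1850, 1850, 1750, 1700, 1600, 1400, 1400, 1250, 1250, 950, 450.
  1850 → container 1 (new)  [load 1850/1900]
  1850 → container 2 (new)  [load 1850/1900]
  1750 → container 3 (new)  [load 1750/1900]
  1700 → container 4 (new)  [load 1700/1900]
  1600 → container 5 (new)  [load 1600/1900]
  1400 → container 6 (new)  [load 1400/1900]
  1400 → container 7 (new)  [load 1400/1900]
  1250 → container 8 (new)  [load 1250/1900]
  1250 → container 9 (new)  [load 1250/1900]
  950 → container 10 (new)  [load 950/1900]
  450 → container 6  [load 1850/1900]
10 containers opened.

10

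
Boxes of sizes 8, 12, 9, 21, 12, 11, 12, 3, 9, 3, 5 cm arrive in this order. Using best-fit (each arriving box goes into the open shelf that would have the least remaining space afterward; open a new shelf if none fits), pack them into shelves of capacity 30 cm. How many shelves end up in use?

4

  8 → shelf 1 (new)  [load 8/30]
  12 → shelf 1  [load 20/30]
  9 → shelf 1  [load 29/30]
  21 → shelf 2 (new)  [load 21/30]
  12 → shelf 3 (new)  [load 12/30]
  11 → shelf 3  [load 23/30]
  12 → shelf 4 (new)  [load 12/30]
  3 → shelf 3  [load 26/30]
  9 → shelf 2  [load 30/30]
  3 → shelf 3  [load 29/30]
  5 → shelf 4  [load 17/30]
4 shelves opened.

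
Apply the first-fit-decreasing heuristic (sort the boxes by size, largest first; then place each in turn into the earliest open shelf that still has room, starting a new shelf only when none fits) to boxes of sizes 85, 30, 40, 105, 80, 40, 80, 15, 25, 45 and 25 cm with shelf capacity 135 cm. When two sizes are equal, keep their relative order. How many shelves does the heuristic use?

Sorted descending: 105, 85, 80, 80, 45, 40, 40, 30, 25, 25, 15.
  105 → shelf 1 (new)  [load 105/135]
  85 → shelf 2 (new)  [load 85/135]
  80 → shelf 3 (new)  [load 80/135]
  80 → shelf 4 (new)  [load 80/135]
  45 → shelf 2  [load 130/135]
  40 → shelf 3  [load 120/135]
  40 → shelf 4  [load 120/135]
  30 → shelf 1  [load 135/135]
  25 → shelf 5 (new)  [load 25/135]
  25 → shelf 5  [load 50/135]
  15 → shelf 3  [load 135/135]
5 shelves opened.

5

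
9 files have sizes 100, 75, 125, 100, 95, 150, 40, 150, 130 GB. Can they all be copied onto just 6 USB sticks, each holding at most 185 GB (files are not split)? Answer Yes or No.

Total = 965 GB; ⌈965/185⌉ = 6.
7 files each exceed half the capacity and cannot share a USB stick, forcing at least 7 USB sticks.
At least 7 USB sticks are required, but only 6 are allowed.

No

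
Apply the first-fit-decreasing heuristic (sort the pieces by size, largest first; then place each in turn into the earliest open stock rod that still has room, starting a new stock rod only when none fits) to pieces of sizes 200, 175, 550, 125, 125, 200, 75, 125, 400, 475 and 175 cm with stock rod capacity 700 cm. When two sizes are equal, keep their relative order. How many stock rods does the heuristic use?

Sorted descending: 550, 475, 400, 200, 200, 175, 175, 125, 125, 125, 75.
  550 → stock rod 1 (new)  [load 550/700]
  475 → stock rod 2 (new)  [load 475/700]
  400 → stock rod 3 (new)  [load 400/700]
  200 → stock rod 2  [load 675/700]
  200 → stock rod 3  [load 600/700]
  175 → stock rod 4 (new)  [load 175/700]
  175 → stock rod 4  [load 350/700]
  125 → stock rod 1  [load 675/700]
  125 → stock rod 4  [load 475/700]
  125 → stock rod 4  [load 600/700]
  75 → stock rod 3  [load 675/700]
4 stock rods opened.

4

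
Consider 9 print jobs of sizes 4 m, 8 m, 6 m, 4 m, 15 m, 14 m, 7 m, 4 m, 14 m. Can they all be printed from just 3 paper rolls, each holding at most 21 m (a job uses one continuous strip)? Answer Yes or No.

Total = 76 m; ⌈76/21⌉ = 4.
At least 4 paper rolls are required, but only 3 are allowed.

No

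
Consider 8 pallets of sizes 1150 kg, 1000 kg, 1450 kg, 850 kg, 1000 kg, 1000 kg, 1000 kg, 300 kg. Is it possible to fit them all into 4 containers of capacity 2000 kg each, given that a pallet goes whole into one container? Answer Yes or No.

A valid assignment using 4 containers:
  container 1: 1450 + 300 = 1750
  container 2: 1150 + 850 = 2000
  container 3: 1000 + 1000 = 2000
  container 4: 1000 + 1000 = 2000
Every load is within 2000 kg, so 4 containers suffice.

Yes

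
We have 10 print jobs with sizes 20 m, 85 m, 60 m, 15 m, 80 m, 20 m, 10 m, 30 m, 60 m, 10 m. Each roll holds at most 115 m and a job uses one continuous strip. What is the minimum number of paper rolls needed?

Total = 85 + 80 + 60 + 60 + 30 + 20 + 20 + 15 + 10 + 10 = 390 m.
Lower bound: ⌈390/115⌉ = 4 paper rolls.
A packing using 4 paper rolls:
  roll 1: 85 + 30 = 115
  roll 2: 80 + 20 + 15 = 115
  roll 3: 60 + 20 + 10 + 10 = 100
  roll 4: 60 = 60
This matches the lower bound, so 4 is optimal.

4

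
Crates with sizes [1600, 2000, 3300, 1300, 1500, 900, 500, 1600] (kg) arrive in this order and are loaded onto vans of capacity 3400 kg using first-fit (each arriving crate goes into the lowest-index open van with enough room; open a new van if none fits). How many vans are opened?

  1600 → van 1 (new)  [load 1600/3400]
  2000 → van 2 (new)  [load 2000/3400]
  3300 → van 3 (new)  [load 3300/3400]
  1300 → van 1  [load 2900/3400]
  1500 → van 4 (new)  [load 1500/3400]
  900 → van 2  [load 2900/3400]
  500 → van 1  [load 3400/3400]
  1600 → van 4  [load 3100/3400]
4 vans opened.

4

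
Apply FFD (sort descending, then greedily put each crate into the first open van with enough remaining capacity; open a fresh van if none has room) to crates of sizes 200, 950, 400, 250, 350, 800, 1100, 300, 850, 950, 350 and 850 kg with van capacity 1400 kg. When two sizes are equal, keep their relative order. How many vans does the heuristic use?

6

Sorted descending: 1100, 950, 950, 850, 850, 800, 400, 350, 350, 300, 250, 200.
  1100 → van 1 (new)  [load 1100/1400]
  950 → van 2 (new)  [load 950/1400]
  950 → van 3 (new)  [load 950/1400]
  850 → van 4 (new)  [load 850/1400]
  850 → van 5 (new)  [load 850/1400]
  800 → van 6 (new)  [load 800/1400]
  400 → van 2  [load 1350/1400]
  350 → van 3  [load 1300/1400]
  350 → van 4  [load 1200/1400]
  300 → van 1  [load 1400/1400]
  250 → van 5  [load 1100/1400]
  200 → van 4  [load 1400/1400]
6 vans opened.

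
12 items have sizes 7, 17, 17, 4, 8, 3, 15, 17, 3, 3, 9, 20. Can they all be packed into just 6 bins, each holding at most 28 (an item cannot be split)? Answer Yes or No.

Yes

A valid assignment using 5 bins:
  bin 1: 20 + 8 = 28
  bin 2: 17 + 9 = 26
  bin 3: 17 + 7 + 4 = 28
  bin 4: 17 + 3 + 3 + 3 = 26
  bin 5: 15 = 15
That uses only 5 ≤ 6, so 6 bins are enough.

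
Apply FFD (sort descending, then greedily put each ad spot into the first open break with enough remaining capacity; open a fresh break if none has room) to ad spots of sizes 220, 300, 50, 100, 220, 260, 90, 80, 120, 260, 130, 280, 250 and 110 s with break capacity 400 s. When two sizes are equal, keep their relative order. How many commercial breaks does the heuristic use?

7

Sorted descending: 300, 280, 260, 260, 250, 220, 220, 130, 120, 110, 100, 90, 80, 50.
  300 → break 1 (new)  [load 300/400]
  280 → break 2 (new)  [load 280/400]
  260 → break 3 (new)  [load 260/400]
  260 → break 4 (new)  [load 260/400]
  250 → break 5 (new)  [load 250/400]
  220 → break 6 (new)  [load 220/400]
  220 → break 7 (new)  [load 220/400]
  130 → break 3  [load 390/400]
  120 → break 2  [load 400/400]
  110 → break 4  [load 370/400]
  100 → break 1  [load 400/400]
  90 → break 5  [load 340/400]
  80 → break 6  [load 300/400]
  50 → break 5  [load 390/400]
7 commercial breaks opened.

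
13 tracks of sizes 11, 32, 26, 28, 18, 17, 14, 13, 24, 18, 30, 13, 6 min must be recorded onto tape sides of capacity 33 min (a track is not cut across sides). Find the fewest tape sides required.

Total = 32 + 30 + 28 + 26 + 24 + 18 + 18 + 17 + 14 + 13 + 13 + 11 + 6 = 250 min.
Lower bound: ⌈250/33⌉ = 8 tape sides.
A packing using 9 tape sides:
  side 1: 32 = 32
  side 2: 30 = 30
  side 3: 28 = 28
  side 4: 26 + 6 = 32
  side 5: 24 = 24
  side 6: 18 + 14 = 32
  side 7: 18 + 13 = 31
  side 8: 17 + 13 = 30
  side 9: 11 = 11
No arrangement into 8 tape sides stays within capacity, so 9 is optimal.

9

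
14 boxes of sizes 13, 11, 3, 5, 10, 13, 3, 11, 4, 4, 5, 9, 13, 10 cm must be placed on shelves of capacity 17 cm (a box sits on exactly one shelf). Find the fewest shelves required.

Total = 13 + 13 + 13 + 11 + 11 + 10 + 10 + 9 + 5 + 5 + 4 + 4 + 3 + 3 = 114 cm.
Lower bound: ⌈114/17⌉ = 7 shelves.
Also, 8 boxes each exceed 17/2 cm, and no two of those can share a shelf, so at least 8 shelves are needed.
A packing using 8 shelves:
  shelf 1: 13 + 4 = 17
  shelf 2: 13 + 4 = 17
  shelf 3: 13 + 3 = 16
  shelf 4: 11 + 5 = 16
  shelf 5: 11 + 5 = 16
  shelf 6: 10 + 3 = 13
  shelf 7: 10 = 10
  shelf 8: 9 = 9
This matches the lower bound, so 8 is optimal.

8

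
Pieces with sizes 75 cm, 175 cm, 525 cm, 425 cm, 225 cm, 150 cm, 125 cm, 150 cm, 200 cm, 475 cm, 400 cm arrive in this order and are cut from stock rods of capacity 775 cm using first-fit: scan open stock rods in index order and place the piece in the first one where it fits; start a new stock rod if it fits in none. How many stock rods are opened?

  75 → stock rod 1 (new)  [load 75/775]
  175 → stock rod 1  [load 250/775]
  525 → stock rod 1  [load 775/775]
  425 → stock rod 2 (new)  [load 425/775]
  225 → stock rod 2  [load 650/775]
  150 → stock rod 3 (new)  [load 150/775]
  125 → stock rod 2  [load 775/775]
  150 → stock rod 3  [load 300/775]
  200 → stock rod 3  [load 500/775]
  475 → stock rod 4 (new)  [load 475/775]
  400 → stock rod 5 (new)  [load 400/775]
5 stock rods opened.

5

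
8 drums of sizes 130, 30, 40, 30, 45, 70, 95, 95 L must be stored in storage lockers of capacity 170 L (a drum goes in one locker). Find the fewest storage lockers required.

4

Total = 130 + 95 + 95 + 70 + 45 + 40 + 30 + 30 = 535 L.
Lower bound: ⌈535/170⌉ = 4 storage lockers.
A packing using 4 storage lockers:
  locker 1: 130 + 40 = 170
  locker 2: 95 + 70 = 165
  locker 3: 95 + 45 + 30 = 170
  locker 4: 30 = 30
This matches the lower bound, so 4 is optimal.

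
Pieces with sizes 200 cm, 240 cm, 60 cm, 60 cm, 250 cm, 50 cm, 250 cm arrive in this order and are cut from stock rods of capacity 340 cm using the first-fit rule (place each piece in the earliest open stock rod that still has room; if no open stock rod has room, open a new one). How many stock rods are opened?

  200 → stock rod 1 (new)  [load 200/340]
  240 → stock rod 2 (new)  [load 240/340]
  60 → stock rod 1  [load 260/340]
  60 → stock rod 1  [load 320/340]
  250 → stock rod 3 (new)  [load 250/340]
  50 → stock rod 2  [load 290/340]
  250 → stock rod 4 (new)  [load 250/340]
4 stock rods opened.

4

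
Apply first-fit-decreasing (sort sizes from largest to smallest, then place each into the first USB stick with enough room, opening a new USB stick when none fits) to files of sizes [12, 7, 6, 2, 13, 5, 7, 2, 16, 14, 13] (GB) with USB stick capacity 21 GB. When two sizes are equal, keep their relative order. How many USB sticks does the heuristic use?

Sorted descending: 16, 14, 13, 13, 12, 7, 7, 6, 5, 2, 2.
  16 → USB stick 1 (new)  [load 16/21]
  14 → USB stick 2 (new)  [load 14/21]
  13 → USB stick 3 (new)  [load 13/21]
  13 → USB stick 4 (new)  [load 13/21]
  12 → USB stick 5 (new)  [load 12/21]
  7 → USB stick 2  [load 21/21]
  7 → USB stick 3  [load 20/21]
  6 → USB stick 4  [load 19/21]
  5 → USB stick 1  [load 21/21]
  2 → USB stick 4  [load 21/21]
  2 → USB stick 5  [load 14/21]
5 USB sticks opened.

5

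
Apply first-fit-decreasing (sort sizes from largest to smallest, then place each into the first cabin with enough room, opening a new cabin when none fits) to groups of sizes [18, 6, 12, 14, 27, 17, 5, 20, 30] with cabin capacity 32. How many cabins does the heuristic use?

Sorted descending: 30, 27, 20, 18, 17, 14, 12, 6, 5.
  30 → cabin 1 (new)  [load 30/32]
  27 → cabin 2 (new)  [load 27/32]
  20 → cabin 3 (new)  [load 20/32]
  18 → cabin 4 (new)  [load 18/32]
  17 → cabin 5 (new)  [load 17/32]
  14 → cabin 4  [load 32/32]
  12 → cabin 3  [load 32/32]
  6 → cabin 5  [load 23/32]
  5 → cabin 2  [load 32/32]
5 cabins opened.

5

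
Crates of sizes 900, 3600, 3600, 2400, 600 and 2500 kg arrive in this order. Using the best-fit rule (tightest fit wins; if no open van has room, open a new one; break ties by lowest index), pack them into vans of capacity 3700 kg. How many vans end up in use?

  900 → van 1 (new)  [load 900/3700]
  3600 → van 2 (new)  [load 3600/3700]
  3600 → van 3 (new)  [load 3600/3700]
  2400 → van 1  [load 3300/3700]
  600 → van 4 (new)  [load 600/3700]
  2500 → van 4  [load 3100/3700]
4 vans opened.

4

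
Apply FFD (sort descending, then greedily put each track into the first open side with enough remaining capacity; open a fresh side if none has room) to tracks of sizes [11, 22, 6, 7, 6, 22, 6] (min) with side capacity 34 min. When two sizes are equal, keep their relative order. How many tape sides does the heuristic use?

Sorted descending: 22, 22, 11, 7, 6, 6, 6.
  22 → side 1 (new)  [load 22/34]
  22 → side 2 (new)  [load 22/34]
  11 → side 1  [load 33/34]
  7 → side 2  [load 29/34]
  6 → side 3 (new)  [load 6/34]
  6 → side 3  [load 12/34]
  6 → side 3  [load 18/34]
3 tape sides opened.

3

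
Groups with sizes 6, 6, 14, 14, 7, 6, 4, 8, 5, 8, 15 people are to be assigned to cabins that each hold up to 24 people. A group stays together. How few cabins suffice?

Total = 15 + 14 + 14 + 8 + 8 + 7 + 6 + 6 + 6 + 5 + 4 = 93 people.
Lower bound: ⌈93/24⌉ = 4 cabins.
A packing using 4 cabins:
  cabin 1: 15 + 8 = 23
  cabin 2: 14 + 8 = 22
  cabin 3: 14 + 6 + 4 = 24
  cabin 4: 7 + 6 + 6 + 5 = 24
This matches the lower bound, so 4 is optimal.

4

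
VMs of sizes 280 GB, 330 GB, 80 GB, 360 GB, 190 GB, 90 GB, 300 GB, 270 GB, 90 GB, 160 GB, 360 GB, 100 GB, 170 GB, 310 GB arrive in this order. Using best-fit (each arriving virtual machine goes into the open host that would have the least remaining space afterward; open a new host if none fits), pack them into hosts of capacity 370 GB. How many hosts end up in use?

9

  280 → host 1 (new)  [load 280/370]
  330 → host 2 (new)  [load 330/370]
  80 → host 1  [load 360/370]
  360 → host 3 (new)  [load 360/370]
  190 → host 4 (new)  [load 190/370]
  90 → host 4  [load 280/370]
  300 → host 5 (new)  [load 300/370]
  270 → host 6 (new)  [load 270/370]
  90 → host 4  [load 370/370]
  160 → host 7 (new)  [load 160/370]
  360 → host 8 (new)  [load 360/370]
  100 → host 6  [load 370/370]
  170 → host 7  [load 330/370]
  310 → host 9 (new)  [load 310/370]
9 hosts opened.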